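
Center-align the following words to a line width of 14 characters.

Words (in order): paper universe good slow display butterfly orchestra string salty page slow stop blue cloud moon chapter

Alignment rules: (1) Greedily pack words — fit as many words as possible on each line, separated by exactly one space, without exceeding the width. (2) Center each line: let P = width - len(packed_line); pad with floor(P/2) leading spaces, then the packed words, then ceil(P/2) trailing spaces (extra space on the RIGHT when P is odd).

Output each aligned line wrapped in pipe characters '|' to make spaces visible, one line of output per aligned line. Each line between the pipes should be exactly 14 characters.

Answer: |paper universe|
|  good slow   |
|   display    |
|  butterfly   |
|  orchestra   |
| string salty |
|page slow stop|
|  blue cloud  |
| moon chapter |

Derivation:
Line 1: ['paper', 'universe'] (min_width=14, slack=0)
Line 2: ['good', 'slow'] (min_width=9, slack=5)
Line 3: ['display'] (min_width=7, slack=7)
Line 4: ['butterfly'] (min_width=9, slack=5)
Line 5: ['orchestra'] (min_width=9, slack=5)
Line 6: ['string', 'salty'] (min_width=12, slack=2)
Line 7: ['page', 'slow', 'stop'] (min_width=14, slack=0)
Line 8: ['blue', 'cloud'] (min_width=10, slack=4)
Line 9: ['moon', 'chapter'] (min_width=12, slack=2)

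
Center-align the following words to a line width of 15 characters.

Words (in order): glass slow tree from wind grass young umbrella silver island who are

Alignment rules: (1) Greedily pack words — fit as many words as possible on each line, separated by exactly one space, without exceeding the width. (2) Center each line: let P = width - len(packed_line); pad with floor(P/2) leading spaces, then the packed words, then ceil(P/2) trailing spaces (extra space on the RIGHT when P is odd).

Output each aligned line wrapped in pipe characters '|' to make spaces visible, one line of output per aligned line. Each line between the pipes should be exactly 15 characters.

Answer: |glass slow tree|
|from wind grass|
|young umbrella |
| silver island |
|    who are    |

Derivation:
Line 1: ['glass', 'slow', 'tree'] (min_width=15, slack=0)
Line 2: ['from', 'wind', 'grass'] (min_width=15, slack=0)
Line 3: ['young', 'umbrella'] (min_width=14, slack=1)
Line 4: ['silver', 'island'] (min_width=13, slack=2)
Line 5: ['who', 'are'] (min_width=7, slack=8)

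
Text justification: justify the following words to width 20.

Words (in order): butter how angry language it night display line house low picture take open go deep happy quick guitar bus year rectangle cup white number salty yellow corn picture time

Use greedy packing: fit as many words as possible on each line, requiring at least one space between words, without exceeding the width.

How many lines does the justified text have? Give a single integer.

Line 1: ['butter', 'how', 'angry'] (min_width=16, slack=4)
Line 2: ['language', 'it', 'night'] (min_width=17, slack=3)
Line 3: ['display', 'line', 'house'] (min_width=18, slack=2)
Line 4: ['low', 'picture', 'take'] (min_width=16, slack=4)
Line 5: ['open', 'go', 'deep', 'happy'] (min_width=18, slack=2)
Line 6: ['quick', 'guitar', 'bus'] (min_width=16, slack=4)
Line 7: ['year', 'rectangle', 'cup'] (min_width=18, slack=2)
Line 8: ['white', 'number', 'salty'] (min_width=18, slack=2)
Line 9: ['yellow', 'corn', 'picture'] (min_width=19, slack=1)
Line 10: ['time'] (min_width=4, slack=16)
Total lines: 10

Answer: 10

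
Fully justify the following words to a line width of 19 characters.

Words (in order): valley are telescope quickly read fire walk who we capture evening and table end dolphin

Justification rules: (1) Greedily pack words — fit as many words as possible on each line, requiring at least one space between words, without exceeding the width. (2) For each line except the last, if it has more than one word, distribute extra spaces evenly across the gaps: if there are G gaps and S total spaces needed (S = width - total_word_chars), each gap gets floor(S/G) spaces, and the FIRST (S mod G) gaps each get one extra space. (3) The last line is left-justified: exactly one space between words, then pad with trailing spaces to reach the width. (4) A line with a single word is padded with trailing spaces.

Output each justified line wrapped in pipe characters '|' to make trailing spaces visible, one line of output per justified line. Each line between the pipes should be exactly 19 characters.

Answer: |valley          are|
|telescope   quickly|
|read  fire walk who|
|we  capture evening|
|and    table    end|
|dolphin            |

Derivation:
Line 1: ['valley', 'are'] (min_width=10, slack=9)
Line 2: ['telescope', 'quickly'] (min_width=17, slack=2)
Line 3: ['read', 'fire', 'walk', 'who'] (min_width=18, slack=1)
Line 4: ['we', 'capture', 'evening'] (min_width=18, slack=1)
Line 5: ['and', 'table', 'end'] (min_width=13, slack=6)
Line 6: ['dolphin'] (min_width=7, slack=12)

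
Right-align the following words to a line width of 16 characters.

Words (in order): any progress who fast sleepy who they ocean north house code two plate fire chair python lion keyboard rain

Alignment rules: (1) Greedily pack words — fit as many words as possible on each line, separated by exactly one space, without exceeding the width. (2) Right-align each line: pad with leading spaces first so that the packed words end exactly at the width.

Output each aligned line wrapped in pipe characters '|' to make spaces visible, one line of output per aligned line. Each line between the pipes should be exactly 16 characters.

Line 1: ['any', 'progress', 'who'] (min_width=16, slack=0)
Line 2: ['fast', 'sleepy', 'who'] (min_width=15, slack=1)
Line 3: ['they', 'ocean', 'north'] (min_width=16, slack=0)
Line 4: ['house', 'code', 'two'] (min_width=14, slack=2)
Line 5: ['plate', 'fire', 'chair'] (min_width=16, slack=0)
Line 6: ['python', 'lion'] (min_width=11, slack=5)
Line 7: ['keyboard', 'rain'] (min_width=13, slack=3)

Answer: |any progress who|
| fast sleepy who|
|they ocean north|
|  house code two|
|plate fire chair|
|     python lion|
|   keyboard rain|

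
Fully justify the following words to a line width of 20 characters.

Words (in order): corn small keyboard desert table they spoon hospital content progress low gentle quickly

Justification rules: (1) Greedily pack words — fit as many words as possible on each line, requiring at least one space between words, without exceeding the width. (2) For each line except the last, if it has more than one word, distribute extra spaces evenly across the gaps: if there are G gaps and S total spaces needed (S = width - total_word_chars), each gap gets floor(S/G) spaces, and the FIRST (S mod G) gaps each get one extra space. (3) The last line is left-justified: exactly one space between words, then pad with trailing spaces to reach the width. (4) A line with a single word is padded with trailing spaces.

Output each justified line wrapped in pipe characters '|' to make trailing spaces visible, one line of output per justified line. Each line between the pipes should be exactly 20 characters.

Answer: |corn  small keyboard|
|desert   table  they|
|spoon       hospital|
|content progress low|
|gentle quickly      |

Derivation:
Line 1: ['corn', 'small', 'keyboard'] (min_width=19, slack=1)
Line 2: ['desert', 'table', 'they'] (min_width=17, slack=3)
Line 3: ['spoon', 'hospital'] (min_width=14, slack=6)
Line 4: ['content', 'progress', 'low'] (min_width=20, slack=0)
Line 5: ['gentle', 'quickly'] (min_width=14, slack=6)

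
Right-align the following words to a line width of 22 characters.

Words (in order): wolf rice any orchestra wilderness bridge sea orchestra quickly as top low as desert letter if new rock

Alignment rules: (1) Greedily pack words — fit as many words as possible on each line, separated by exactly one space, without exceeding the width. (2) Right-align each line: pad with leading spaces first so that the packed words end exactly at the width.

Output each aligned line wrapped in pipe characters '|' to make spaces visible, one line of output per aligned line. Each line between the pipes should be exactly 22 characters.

Answer: |         wolf rice any|
|  orchestra wilderness|
|  bridge sea orchestra|
| quickly as top low as|
|  desert letter if new|
|                  rock|

Derivation:
Line 1: ['wolf', 'rice', 'any'] (min_width=13, slack=9)
Line 2: ['orchestra', 'wilderness'] (min_width=20, slack=2)
Line 3: ['bridge', 'sea', 'orchestra'] (min_width=20, slack=2)
Line 4: ['quickly', 'as', 'top', 'low', 'as'] (min_width=21, slack=1)
Line 5: ['desert', 'letter', 'if', 'new'] (min_width=20, slack=2)
Line 6: ['rock'] (min_width=4, slack=18)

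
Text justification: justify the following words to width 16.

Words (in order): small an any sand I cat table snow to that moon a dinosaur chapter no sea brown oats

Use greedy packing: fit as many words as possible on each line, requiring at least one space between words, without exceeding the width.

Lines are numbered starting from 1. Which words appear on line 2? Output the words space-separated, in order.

Answer: sand I cat table

Derivation:
Line 1: ['small', 'an', 'any'] (min_width=12, slack=4)
Line 2: ['sand', 'I', 'cat', 'table'] (min_width=16, slack=0)
Line 3: ['snow', 'to', 'that'] (min_width=12, slack=4)
Line 4: ['moon', 'a', 'dinosaur'] (min_width=15, slack=1)
Line 5: ['chapter', 'no', 'sea'] (min_width=14, slack=2)
Line 6: ['brown', 'oats'] (min_width=10, slack=6)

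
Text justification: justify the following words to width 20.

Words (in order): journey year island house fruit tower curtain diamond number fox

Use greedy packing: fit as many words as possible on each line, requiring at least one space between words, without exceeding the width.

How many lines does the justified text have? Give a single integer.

Line 1: ['journey', 'year', 'island'] (min_width=19, slack=1)
Line 2: ['house', 'fruit', 'tower'] (min_width=17, slack=3)
Line 3: ['curtain', 'diamond'] (min_width=15, slack=5)
Line 4: ['number', 'fox'] (min_width=10, slack=10)
Total lines: 4

Answer: 4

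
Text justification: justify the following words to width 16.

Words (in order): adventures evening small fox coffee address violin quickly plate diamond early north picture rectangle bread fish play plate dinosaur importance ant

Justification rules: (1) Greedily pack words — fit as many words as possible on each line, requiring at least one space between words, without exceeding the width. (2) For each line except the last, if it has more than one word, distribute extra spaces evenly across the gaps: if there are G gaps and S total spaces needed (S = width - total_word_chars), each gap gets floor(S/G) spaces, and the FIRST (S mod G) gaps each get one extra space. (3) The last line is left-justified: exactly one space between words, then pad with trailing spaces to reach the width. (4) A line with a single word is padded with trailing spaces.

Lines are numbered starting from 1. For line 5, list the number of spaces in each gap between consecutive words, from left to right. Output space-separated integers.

Answer: 4

Derivation:
Line 1: ['adventures'] (min_width=10, slack=6)
Line 2: ['evening', 'small'] (min_width=13, slack=3)
Line 3: ['fox', 'coffee'] (min_width=10, slack=6)
Line 4: ['address', 'violin'] (min_width=14, slack=2)
Line 5: ['quickly', 'plate'] (min_width=13, slack=3)
Line 6: ['diamond', 'early'] (min_width=13, slack=3)
Line 7: ['north', 'picture'] (min_width=13, slack=3)
Line 8: ['rectangle', 'bread'] (min_width=15, slack=1)
Line 9: ['fish', 'play', 'plate'] (min_width=15, slack=1)
Line 10: ['dinosaur'] (min_width=8, slack=8)
Line 11: ['importance', 'ant'] (min_width=14, slack=2)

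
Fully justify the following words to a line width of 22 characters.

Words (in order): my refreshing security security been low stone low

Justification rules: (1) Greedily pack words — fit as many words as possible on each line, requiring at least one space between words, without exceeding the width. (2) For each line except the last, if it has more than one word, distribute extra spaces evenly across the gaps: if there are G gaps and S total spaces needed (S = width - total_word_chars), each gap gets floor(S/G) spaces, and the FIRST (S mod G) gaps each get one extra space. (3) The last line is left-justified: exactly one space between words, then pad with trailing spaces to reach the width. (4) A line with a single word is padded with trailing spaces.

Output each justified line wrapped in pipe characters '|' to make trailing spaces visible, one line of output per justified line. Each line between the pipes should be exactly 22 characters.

Answer: |my refreshing security|
|security    been   low|
|stone low             |

Derivation:
Line 1: ['my', 'refreshing', 'security'] (min_width=22, slack=0)
Line 2: ['security', 'been', 'low'] (min_width=17, slack=5)
Line 3: ['stone', 'low'] (min_width=9, slack=13)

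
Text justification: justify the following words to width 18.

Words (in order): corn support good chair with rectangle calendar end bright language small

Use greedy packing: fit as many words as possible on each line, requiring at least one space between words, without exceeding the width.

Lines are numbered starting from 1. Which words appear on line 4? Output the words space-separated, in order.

Line 1: ['corn', 'support', 'good'] (min_width=17, slack=1)
Line 2: ['chair', 'with'] (min_width=10, slack=8)
Line 3: ['rectangle', 'calendar'] (min_width=18, slack=0)
Line 4: ['end', 'bright'] (min_width=10, slack=8)
Line 5: ['language', 'small'] (min_width=14, slack=4)

Answer: end bright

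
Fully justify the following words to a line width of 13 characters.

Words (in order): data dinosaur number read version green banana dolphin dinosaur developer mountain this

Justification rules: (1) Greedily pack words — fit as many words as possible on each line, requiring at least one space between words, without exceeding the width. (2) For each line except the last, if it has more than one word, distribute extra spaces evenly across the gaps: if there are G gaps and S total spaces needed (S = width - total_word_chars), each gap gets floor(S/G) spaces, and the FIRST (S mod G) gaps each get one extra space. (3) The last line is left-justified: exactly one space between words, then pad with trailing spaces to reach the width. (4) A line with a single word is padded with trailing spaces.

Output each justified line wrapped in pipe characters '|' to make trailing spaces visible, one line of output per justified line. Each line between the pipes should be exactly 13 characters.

Line 1: ['data', 'dinosaur'] (min_width=13, slack=0)
Line 2: ['number', 'read'] (min_width=11, slack=2)
Line 3: ['version', 'green'] (min_width=13, slack=0)
Line 4: ['banana'] (min_width=6, slack=7)
Line 5: ['dolphin'] (min_width=7, slack=6)
Line 6: ['dinosaur'] (min_width=8, slack=5)
Line 7: ['developer'] (min_width=9, slack=4)
Line 8: ['mountain', 'this'] (min_width=13, slack=0)

Answer: |data dinosaur|
|number   read|
|version green|
|banana       |
|dolphin      |
|dinosaur     |
|developer    |
|mountain this|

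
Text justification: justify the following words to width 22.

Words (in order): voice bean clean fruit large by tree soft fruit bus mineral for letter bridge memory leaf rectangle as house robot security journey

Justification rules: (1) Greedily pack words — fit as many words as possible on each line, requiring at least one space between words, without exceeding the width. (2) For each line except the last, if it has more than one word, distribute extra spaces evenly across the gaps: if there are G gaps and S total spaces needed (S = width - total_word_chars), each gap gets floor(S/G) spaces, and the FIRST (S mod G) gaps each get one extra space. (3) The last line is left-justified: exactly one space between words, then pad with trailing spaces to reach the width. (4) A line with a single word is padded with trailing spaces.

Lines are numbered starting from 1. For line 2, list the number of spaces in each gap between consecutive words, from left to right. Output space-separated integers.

Answer: 3 2 2

Derivation:
Line 1: ['voice', 'bean', 'clean', 'fruit'] (min_width=22, slack=0)
Line 2: ['large', 'by', 'tree', 'soft'] (min_width=18, slack=4)
Line 3: ['fruit', 'bus', 'mineral', 'for'] (min_width=21, slack=1)
Line 4: ['letter', 'bridge', 'memory'] (min_width=20, slack=2)
Line 5: ['leaf', 'rectangle', 'as'] (min_width=17, slack=5)
Line 6: ['house', 'robot', 'security'] (min_width=20, slack=2)
Line 7: ['journey'] (min_width=7, slack=15)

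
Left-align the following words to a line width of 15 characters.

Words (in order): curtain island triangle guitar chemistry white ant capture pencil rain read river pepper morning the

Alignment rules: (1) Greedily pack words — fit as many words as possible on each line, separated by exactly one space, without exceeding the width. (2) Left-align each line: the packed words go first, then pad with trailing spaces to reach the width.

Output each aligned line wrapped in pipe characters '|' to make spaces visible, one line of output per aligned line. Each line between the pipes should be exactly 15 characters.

Answer: |curtain island |
|triangle guitar|
|chemistry white|
|ant capture    |
|pencil rain    |
|read river     |
|pepper morning |
|the            |

Derivation:
Line 1: ['curtain', 'island'] (min_width=14, slack=1)
Line 2: ['triangle', 'guitar'] (min_width=15, slack=0)
Line 3: ['chemistry', 'white'] (min_width=15, slack=0)
Line 4: ['ant', 'capture'] (min_width=11, slack=4)
Line 5: ['pencil', 'rain'] (min_width=11, slack=4)
Line 6: ['read', 'river'] (min_width=10, slack=5)
Line 7: ['pepper', 'morning'] (min_width=14, slack=1)
Line 8: ['the'] (min_width=3, slack=12)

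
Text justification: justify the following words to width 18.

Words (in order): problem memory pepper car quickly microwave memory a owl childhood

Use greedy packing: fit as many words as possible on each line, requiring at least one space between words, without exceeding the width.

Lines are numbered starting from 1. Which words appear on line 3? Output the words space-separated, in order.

Answer: microwave memory a

Derivation:
Line 1: ['problem', 'memory'] (min_width=14, slack=4)
Line 2: ['pepper', 'car', 'quickly'] (min_width=18, slack=0)
Line 3: ['microwave', 'memory', 'a'] (min_width=18, slack=0)
Line 4: ['owl', 'childhood'] (min_width=13, slack=5)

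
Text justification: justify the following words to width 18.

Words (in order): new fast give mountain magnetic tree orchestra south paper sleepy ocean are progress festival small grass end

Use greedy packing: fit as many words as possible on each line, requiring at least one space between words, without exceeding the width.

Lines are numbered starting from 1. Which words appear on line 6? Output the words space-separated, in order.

Answer: festival small

Derivation:
Line 1: ['new', 'fast', 'give'] (min_width=13, slack=5)
Line 2: ['mountain', 'magnetic'] (min_width=17, slack=1)
Line 3: ['tree', 'orchestra'] (min_width=14, slack=4)
Line 4: ['south', 'paper', 'sleepy'] (min_width=18, slack=0)
Line 5: ['ocean', 'are', 'progress'] (min_width=18, slack=0)
Line 6: ['festival', 'small'] (min_width=14, slack=4)
Line 7: ['grass', 'end'] (min_width=9, slack=9)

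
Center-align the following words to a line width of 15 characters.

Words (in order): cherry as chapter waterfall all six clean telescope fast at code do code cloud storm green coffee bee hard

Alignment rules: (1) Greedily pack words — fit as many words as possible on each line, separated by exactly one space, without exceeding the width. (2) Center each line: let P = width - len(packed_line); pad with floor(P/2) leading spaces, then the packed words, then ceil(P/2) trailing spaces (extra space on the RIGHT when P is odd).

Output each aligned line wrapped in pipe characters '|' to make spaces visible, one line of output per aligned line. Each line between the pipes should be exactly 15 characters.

Answer: |   cherry as   |
|    chapter    |
| waterfall all |
|   six clean   |
|telescope fast |
|at code do code|
|  cloud storm  |
| green coffee  |
|   bee hard    |

Derivation:
Line 1: ['cherry', 'as'] (min_width=9, slack=6)
Line 2: ['chapter'] (min_width=7, slack=8)
Line 3: ['waterfall', 'all'] (min_width=13, slack=2)
Line 4: ['six', 'clean'] (min_width=9, slack=6)
Line 5: ['telescope', 'fast'] (min_width=14, slack=1)
Line 6: ['at', 'code', 'do', 'code'] (min_width=15, slack=0)
Line 7: ['cloud', 'storm'] (min_width=11, slack=4)
Line 8: ['green', 'coffee'] (min_width=12, slack=3)
Line 9: ['bee', 'hard'] (min_width=8, slack=7)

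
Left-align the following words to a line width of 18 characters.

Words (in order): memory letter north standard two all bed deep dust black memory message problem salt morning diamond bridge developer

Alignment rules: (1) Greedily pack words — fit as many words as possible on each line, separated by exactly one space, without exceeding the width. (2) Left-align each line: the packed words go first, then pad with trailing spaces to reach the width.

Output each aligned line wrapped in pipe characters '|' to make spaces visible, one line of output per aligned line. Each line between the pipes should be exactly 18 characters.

Answer: |memory letter     |
|north standard two|
|all bed deep dust |
|black memory      |
|message problem   |
|salt morning      |
|diamond bridge    |
|developer         |

Derivation:
Line 1: ['memory', 'letter'] (min_width=13, slack=5)
Line 2: ['north', 'standard', 'two'] (min_width=18, slack=0)
Line 3: ['all', 'bed', 'deep', 'dust'] (min_width=17, slack=1)
Line 4: ['black', 'memory'] (min_width=12, slack=6)
Line 5: ['message', 'problem'] (min_width=15, slack=3)
Line 6: ['salt', 'morning'] (min_width=12, slack=6)
Line 7: ['diamond', 'bridge'] (min_width=14, slack=4)
Line 8: ['developer'] (min_width=9, slack=9)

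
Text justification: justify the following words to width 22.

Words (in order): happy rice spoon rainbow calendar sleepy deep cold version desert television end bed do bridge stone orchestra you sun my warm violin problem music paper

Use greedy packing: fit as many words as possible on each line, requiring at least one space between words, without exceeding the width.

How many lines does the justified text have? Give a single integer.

Answer: 8

Derivation:
Line 1: ['happy', 'rice', 'spoon'] (min_width=16, slack=6)
Line 2: ['rainbow', 'calendar'] (min_width=16, slack=6)
Line 3: ['sleepy', 'deep', 'cold'] (min_width=16, slack=6)
Line 4: ['version', 'desert'] (min_width=14, slack=8)
Line 5: ['television', 'end', 'bed', 'do'] (min_width=21, slack=1)
Line 6: ['bridge', 'stone', 'orchestra'] (min_width=22, slack=0)
Line 7: ['you', 'sun', 'my', 'warm', 'violin'] (min_width=22, slack=0)
Line 8: ['problem', 'music', 'paper'] (min_width=19, slack=3)
Total lines: 8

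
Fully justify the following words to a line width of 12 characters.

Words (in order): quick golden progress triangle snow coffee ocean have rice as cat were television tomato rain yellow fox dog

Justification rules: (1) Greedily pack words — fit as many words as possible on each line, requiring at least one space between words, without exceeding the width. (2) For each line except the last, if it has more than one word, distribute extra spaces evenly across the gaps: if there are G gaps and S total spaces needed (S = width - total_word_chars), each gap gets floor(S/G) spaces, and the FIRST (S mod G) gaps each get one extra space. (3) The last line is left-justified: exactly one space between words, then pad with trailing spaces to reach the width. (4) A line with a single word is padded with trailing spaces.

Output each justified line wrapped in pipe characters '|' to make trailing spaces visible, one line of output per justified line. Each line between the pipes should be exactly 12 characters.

Answer: |quick golden|
|progress    |
|triangle    |
|snow  coffee|
|ocean   have|
|rice  as cat|
|were        |
|television  |
|tomato  rain|
|yellow   fox|
|dog         |

Derivation:
Line 1: ['quick', 'golden'] (min_width=12, slack=0)
Line 2: ['progress'] (min_width=8, slack=4)
Line 3: ['triangle'] (min_width=8, slack=4)
Line 4: ['snow', 'coffee'] (min_width=11, slack=1)
Line 5: ['ocean', 'have'] (min_width=10, slack=2)
Line 6: ['rice', 'as', 'cat'] (min_width=11, slack=1)
Line 7: ['were'] (min_width=4, slack=8)
Line 8: ['television'] (min_width=10, slack=2)
Line 9: ['tomato', 'rain'] (min_width=11, slack=1)
Line 10: ['yellow', 'fox'] (min_width=10, slack=2)
Line 11: ['dog'] (min_width=3, slack=9)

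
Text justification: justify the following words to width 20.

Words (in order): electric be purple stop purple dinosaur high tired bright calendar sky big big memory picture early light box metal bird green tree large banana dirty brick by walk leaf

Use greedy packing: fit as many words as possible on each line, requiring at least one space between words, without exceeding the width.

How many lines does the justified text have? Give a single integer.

Answer: 9

Derivation:
Line 1: ['electric', 'be', 'purple'] (min_width=18, slack=2)
Line 2: ['stop', 'purple', 'dinosaur'] (min_width=20, slack=0)
Line 3: ['high', 'tired', 'bright'] (min_width=17, slack=3)
Line 4: ['calendar', 'sky', 'big', 'big'] (min_width=20, slack=0)
Line 5: ['memory', 'picture', 'early'] (min_width=20, slack=0)
Line 6: ['light', 'box', 'metal', 'bird'] (min_width=20, slack=0)
Line 7: ['green', 'tree', 'large'] (min_width=16, slack=4)
Line 8: ['banana', 'dirty', 'brick'] (min_width=18, slack=2)
Line 9: ['by', 'walk', 'leaf'] (min_width=12, slack=8)
Total lines: 9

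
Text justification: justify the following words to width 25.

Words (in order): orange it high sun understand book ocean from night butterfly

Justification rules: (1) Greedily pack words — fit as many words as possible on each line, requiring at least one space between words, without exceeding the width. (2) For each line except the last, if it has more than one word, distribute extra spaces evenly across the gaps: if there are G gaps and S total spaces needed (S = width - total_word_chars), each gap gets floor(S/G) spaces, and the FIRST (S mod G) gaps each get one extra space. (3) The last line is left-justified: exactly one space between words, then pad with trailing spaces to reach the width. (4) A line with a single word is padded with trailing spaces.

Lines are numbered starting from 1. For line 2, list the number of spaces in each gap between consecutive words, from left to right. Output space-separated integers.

Answer: 3 3

Derivation:
Line 1: ['orange', 'it', 'high', 'sun'] (min_width=18, slack=7)
Line 2: ['understand', 'book', 'ocean'] (min_width=21, slack=4)
Line 3: ['from', 'night', 'butterfly'] (min_width=20, slack=5)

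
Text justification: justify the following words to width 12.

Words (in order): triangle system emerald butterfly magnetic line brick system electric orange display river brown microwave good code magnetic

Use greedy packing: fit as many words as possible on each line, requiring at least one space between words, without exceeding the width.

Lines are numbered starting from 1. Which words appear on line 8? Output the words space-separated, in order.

Answer: electric

Derivation:
Line 1: ['triangle'] (min_width=8, slack=4)
Line 2: ['system'] (min_width=6, slack=6)
Line 3: ['emerald'] (min_width=7, slack=5)
Line 4: ['butterfly'] (min_width=9, slack=3)
Line 5: ['magnetic'] (min_width=8, slack=4)
Line 6: ['line', 'brick'] (min_width=10, slack=2)
Line 7: ['system'] (min_width=6, slack=6)
Line 8: ['electric'] (min_width=8, slack=4)
Line 9: ['orange'] (min_width=6, slack=6)
Line 10: ['display'] (min_width=7, slack=5)
Line 11: ['river', 'brown'] (min_width=11, slack=1)
Line 12: ['microwave'] (min_width=9, slack=3)
Line 13: ['good', 'code'] (min_width=9, slack=3)
Line 14: ['magnetic'] (min_width=8, slack=4)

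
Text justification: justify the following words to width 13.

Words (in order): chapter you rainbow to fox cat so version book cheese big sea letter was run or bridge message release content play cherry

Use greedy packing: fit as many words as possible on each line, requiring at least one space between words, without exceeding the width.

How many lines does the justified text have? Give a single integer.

Line 1: ['chapter', 'you'] (min_width=11, slack=2)
Line 2: ['rainbow', 'to'] (min_width=10, slack=3)
Line 3: ['fox', 'cat', 'so'] (min_width=10, slack=3)
Line 4: ['version', 'book'] (min_width=12, slack=1)
Line 5: ['cheese', 'big'] (min_width=10, slack=3)
Line 6: ['sea', 'letter'] (min_width=10, slack=3)
Line 7: ['was', 'run', 'or'] (min_width=10, slack=3)
Line 8: ['bridge'] (min_width=6, slack=7)
Line 9: ['message'] (min_width=7, slack=6)
Line 10: ['release'] (min_width=7, slack=6)
Line 11: ['content', 'play'] (min_width=12, slack=1)
Line 12: ['cherry'] (min_width=6, slack=7)
Total lines: 12

Answer: 12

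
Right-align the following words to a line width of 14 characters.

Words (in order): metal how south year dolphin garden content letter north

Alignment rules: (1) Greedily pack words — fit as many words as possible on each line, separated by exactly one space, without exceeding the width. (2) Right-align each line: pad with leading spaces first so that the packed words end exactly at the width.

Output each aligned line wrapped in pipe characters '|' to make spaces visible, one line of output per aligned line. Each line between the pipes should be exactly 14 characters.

Answer: |     metal how|
|    south year|
|dolphin garden|
|content letter|
|         north|

Derivation:
Line 1: ['metal', 'how'] (min_width=9, slack=5)
Line 2: ['south', 'year'] (min_width=10, slack=4)
Line 3: ['dolphin', 'garden'] (min_width=14, slack=0)
Line 4: ['content', 'letter'] (min_width=14, slack=0)
Line 5: ['north'] (min_width=5, slack=9)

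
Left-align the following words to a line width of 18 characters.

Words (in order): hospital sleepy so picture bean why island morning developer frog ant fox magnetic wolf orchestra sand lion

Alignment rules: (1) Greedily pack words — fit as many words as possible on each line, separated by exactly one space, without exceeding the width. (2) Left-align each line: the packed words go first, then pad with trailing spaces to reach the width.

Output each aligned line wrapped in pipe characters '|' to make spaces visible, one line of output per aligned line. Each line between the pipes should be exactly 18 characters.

Line 1: ['hospital', 'sleepy', 'so'] (min_width=18, slack=0)
Line 2: ['picture', 'bean', 'why'] (min_width=16, slack=2)
Line 3: ['island', 'morning'] (min_width=14, slack=4)
Line 4: ['developer', 'frog', 'ant'] (min_width=18, slack=0)
Line 5: ['fox', 'magnetic', 'wolf'] (min_width=17, slack=1)
Line 6: ['orchestra', 'sand'] (min_width=14, slack=4)
Line 7: ['lion'] (min_width=4, slack=14)

Answer: |hospital sleepy so|
|picture bean why  |
|island morning    |
|developer frog ant|
|fox magnetic wolf |
|orchestra sand    |
|lion              |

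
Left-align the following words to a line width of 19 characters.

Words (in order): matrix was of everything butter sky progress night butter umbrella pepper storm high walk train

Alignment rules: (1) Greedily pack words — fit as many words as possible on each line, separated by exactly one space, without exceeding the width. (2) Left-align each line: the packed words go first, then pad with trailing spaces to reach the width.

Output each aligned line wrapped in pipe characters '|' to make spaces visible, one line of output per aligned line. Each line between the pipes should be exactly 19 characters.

Answer: |matrix was of      |
|everything butter  |
|sky progress night |
|butter umbrella    |
|pepper storm high  |
|walk train         |

Derivation:
Line 1: ['matrix', 'was', 'of'] (min_width=13, slack=6)
Line 2: ['everything', 'butter'] (min_width=17, slack=2)
Line 3: ['sky', 'progress', 'night'] (min_width=18, slack=1)
Line 4: ['butter', 'umbrella'] (min_width=15, slack=4)
Line 5: ['pepper', 'storm', 'high'] (min_width=17, slack=2)
Line 6: ['walk', 'train'] (min_width=10, slack=9)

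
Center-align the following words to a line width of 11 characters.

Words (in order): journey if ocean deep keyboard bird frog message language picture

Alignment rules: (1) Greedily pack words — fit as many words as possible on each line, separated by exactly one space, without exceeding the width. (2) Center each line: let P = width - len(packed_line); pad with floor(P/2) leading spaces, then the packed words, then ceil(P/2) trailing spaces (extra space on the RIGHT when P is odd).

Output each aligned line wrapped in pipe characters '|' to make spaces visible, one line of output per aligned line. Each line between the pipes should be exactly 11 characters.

Line 1: ['journey', 'if'] (min_width=10, slack=1)
Line 2: ['ocean', 'deep'] (min_width=10, slack=1)
Line 3: ['keyboard'] (min_width=8, slack=3)
Line 4: ['bird', 'frog'] (min_width=9, slack=2)
Line 5: ['message'] (min_width=7, slack=4)
Line 6: ['language'] (min_width=8, slack=3)
Line 7: ['picture'] (min_width=7, slack=4)

Answer: |journey if |
|ocean deep |
| keyboard  |
| bird frog |
|  message  |
| language  |
|  picture  |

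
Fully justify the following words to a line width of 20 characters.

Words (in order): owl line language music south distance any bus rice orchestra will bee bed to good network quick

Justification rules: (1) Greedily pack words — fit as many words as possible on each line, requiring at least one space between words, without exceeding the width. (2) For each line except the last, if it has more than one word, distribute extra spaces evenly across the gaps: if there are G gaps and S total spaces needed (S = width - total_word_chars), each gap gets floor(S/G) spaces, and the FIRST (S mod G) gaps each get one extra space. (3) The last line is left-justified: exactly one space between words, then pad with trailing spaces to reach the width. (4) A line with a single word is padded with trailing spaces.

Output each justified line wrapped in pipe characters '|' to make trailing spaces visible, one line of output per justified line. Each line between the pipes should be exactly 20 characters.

Line 1: ['owl', 'line', 'language'] (min_width=17, slack=3)
Line 2: ['music', 'south', 'distance'] (min_width=20, slack=0)
Line 3: ['any', 'bus', 'rice'] (min_width=12, slack=8)
Line 4: ['orchestra', 'will', 'bee'] (min_width=18, slack=2)
Line 5: ['bed', 'to', 'good', 'network'] (min_width=19, slack=1)
Line 6: ['quick'] (min_width=5, slack=15)

Answer: |owl   line  language|
|music south distance|
|any     bus     rice|
|orchestra  will  bee|
|bed  to good network|
|quick               |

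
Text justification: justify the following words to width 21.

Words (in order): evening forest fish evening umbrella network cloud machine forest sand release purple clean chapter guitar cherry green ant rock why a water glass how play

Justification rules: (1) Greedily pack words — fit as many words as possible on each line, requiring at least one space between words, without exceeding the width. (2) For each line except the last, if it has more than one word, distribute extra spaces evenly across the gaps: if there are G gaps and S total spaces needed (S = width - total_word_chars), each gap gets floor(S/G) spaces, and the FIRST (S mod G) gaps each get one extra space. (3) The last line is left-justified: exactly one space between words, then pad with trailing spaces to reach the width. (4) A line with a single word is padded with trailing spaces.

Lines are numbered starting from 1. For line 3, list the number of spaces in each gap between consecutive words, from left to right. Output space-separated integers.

Line 1: ['evening', 'forest', 'fish'] (min_width=19, slack=2)
Line 2: ['evening', 'umbrella'] (min_width=16, slack=5)
Line 3: ['network', 'cloud', 'machine'] (min_width=21, slack=0)
Line 4: ['forest', 'sand', 'release'] (min_width=19, slack=2)
Line 5: ['purple', 'clean', 'chapter'] (min_width=20, slack=1)
Line 6: ['guitar', 'cherry', 'green'] (min_width=19, slack=2)
Line 7: ['ant', 'rock', 'why', 'a', 'water'] (min_width=20, slack=1)
Line 8: ['glass', 'how', 'play'] (min_width=14, slack=7)

Answer: 1 1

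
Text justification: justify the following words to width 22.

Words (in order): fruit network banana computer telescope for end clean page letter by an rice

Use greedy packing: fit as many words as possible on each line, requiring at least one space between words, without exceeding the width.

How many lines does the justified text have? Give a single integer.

Answer: 4

Derivation:
Line 1: ['fruit', 'network', 'banana'] (min_width=20, slack=2)
Line 2: ['computer', 'telescope', 'for'] (min_width=22, slack=0)
Line 3: ['end', 'clean', 'page', 'letter'] (min_width=21, slack=1)
Line 4: ['by', 'an', 'rice'] (min_width=10, slack=12)
Total lines: 4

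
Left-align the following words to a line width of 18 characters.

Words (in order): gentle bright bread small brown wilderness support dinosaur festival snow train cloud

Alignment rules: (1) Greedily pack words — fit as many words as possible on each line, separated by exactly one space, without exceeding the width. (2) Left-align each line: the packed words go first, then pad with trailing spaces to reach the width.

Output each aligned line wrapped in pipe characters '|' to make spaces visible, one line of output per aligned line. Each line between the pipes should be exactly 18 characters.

Answer: |gentle bright     |
|bread small brown |
|wilderness support|
|dinosaur festival |
|snow train cloud  |

Derivation:
Line 1: ['gentle', 'bright'] (min_width=13, slack=5)
Line 2: ['bread', 'small', 'brown'] (min_width=17, slack=1)
Line 3: ['wilderness', 'support'] (min_width=18, slack=0)
Line 4: ['dinosaur', 'festival'] (min_width=17, slack=1)
Line 5: ['snow', 'train', 'cloud'] (min_width=16, slack=2)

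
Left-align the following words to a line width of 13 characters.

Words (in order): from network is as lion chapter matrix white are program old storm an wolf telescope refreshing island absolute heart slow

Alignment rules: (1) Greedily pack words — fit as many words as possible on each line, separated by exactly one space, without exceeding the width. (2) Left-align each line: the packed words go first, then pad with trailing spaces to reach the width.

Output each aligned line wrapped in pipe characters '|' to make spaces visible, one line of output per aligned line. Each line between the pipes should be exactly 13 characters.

Answer: |from network |
|is as lion   |
|chapter      |
|matrix white |
|are program  |
|old storm an |
|wolf         |
|telescope    |
|refreshing   |
|island       |
|absolute     |
|heart slow   |

Derivation:
Line 1: ['from', 'network'] (min_width=12, slack=1)
Line 2: ['is', 'as', 'lion'] (min_width=10, slack=3)
Line 3: ['chapter'] (min_width=7, slack=6)
Line 4: ['matrix', 'white'] (min_width=12, slack=1)
Line 5: ['are', 'program'] (min_width=11, slack=2)
Line 6: ['old', 'storm', 'an'] (min_width=12, slack=1)
Line 7: ['wolf'] (min_width=4, slack=9)
Line 8: ['telescope'] (min_width=9, slack=4)
Line 9: ['refreshing'] (min_width=10, slack=3)
Line 10: ['island'] (min_width=6, slack=7)
Line 11: ['absolute'] (min_width=8, slack=5)
Line 12: ['heart', 'slow'] (min_width=10, slack=3)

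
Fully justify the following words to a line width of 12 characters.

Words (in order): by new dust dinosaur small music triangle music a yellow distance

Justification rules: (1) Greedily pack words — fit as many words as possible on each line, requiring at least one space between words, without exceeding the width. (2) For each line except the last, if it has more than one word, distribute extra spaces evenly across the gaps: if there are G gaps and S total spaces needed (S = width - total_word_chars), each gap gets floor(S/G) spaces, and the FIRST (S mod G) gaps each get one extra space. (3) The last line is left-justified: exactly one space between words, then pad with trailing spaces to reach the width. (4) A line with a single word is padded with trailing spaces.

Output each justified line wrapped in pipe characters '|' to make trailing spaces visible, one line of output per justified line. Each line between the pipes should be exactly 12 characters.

Line 1: ['by', 'new', 'dust'] (min_width=11, slack=1)
Line 2: ['dinosaur'] (min_width=8, slack=4)
Line 3: ['small', 'music'] (min_width=11, slack=1)
Line 4: ['triangle'] (min_width=8, slack=4)
Line 5: ['music', 'a'] (min_width=7, slack=5)
Line 6: ['yellow'] (min_width=6, slack=6)
Line 7: ['distance'] (min_width=8, slack=4)

Answer: |by  new dust|
|dinosaur    |
|small  music|
|triangle    |
|music      a|
|yellow      |
|distance    |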